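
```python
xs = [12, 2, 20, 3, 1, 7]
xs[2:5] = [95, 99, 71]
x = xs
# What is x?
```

xs starts as [12, 2, 20, 3, 1, 7] (length 6). The slice xs[2:5] covers indices [2, 3, 4] with values [20, 3, 1]. Replacing that slice with [95, 99, 71] (same length) produces [12, 2, 95, 99, 71, 7].

[12, 2, 95, 99, 71, 7]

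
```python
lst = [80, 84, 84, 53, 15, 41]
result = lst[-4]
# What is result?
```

lst has length 6. Negative index -4 maps to positive index 6 + (-4) = 2. lst[2] = 84.

84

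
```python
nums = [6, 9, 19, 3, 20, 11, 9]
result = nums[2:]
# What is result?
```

nums has length 7. The slice nums[2:] selects indices [2, 3, 4, 5, 6] (2->19, 3->3, 4->20, 5->11, 6->9), giving [19, 3, 20, 11, 9].

[19, 3, 20, 11, 9]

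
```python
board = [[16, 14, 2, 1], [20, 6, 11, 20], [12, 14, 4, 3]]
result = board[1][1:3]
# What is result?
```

board[1] = [20, 6, 11, 20]. board[1] has length 4. The slice board[1][1:3] selects indices [1, 2] (1->6, 2->11), giving [6, 11].

[6, 11]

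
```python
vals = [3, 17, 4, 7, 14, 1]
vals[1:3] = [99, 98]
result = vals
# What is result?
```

vals starts as [3, 17, 4, 7, 14, 1] (length 6). The slice vals[1:3] covers indices [1, 2] with values [17, 4]. Replacing that slice with [99, 98] (same length) produces [3, 99, 98, 7, 14, 1].

[3, 99, 98, 7, 14, 1]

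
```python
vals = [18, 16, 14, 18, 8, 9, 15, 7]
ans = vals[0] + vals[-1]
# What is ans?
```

vals has length 8. vals[0] = 18.
vals has length 8. Negative index -1 maps to positive index 8 + (-1) = 7. vals[7] = 7.
Sum: 18 + 7 = 25.

25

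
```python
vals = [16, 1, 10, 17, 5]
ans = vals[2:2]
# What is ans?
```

vals has length 5. The slice vals[2:2] resolves to an empty index range, so the result is [].

[]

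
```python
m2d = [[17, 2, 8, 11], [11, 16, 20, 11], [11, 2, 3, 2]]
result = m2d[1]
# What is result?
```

m2d has 3 rows. Row 1 is [11, 16, 20, 11].

[11, 16, 20, 11]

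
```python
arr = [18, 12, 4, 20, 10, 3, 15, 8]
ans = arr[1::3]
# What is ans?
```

arr has length 8. The slice arr[1::3] selects indices [1, 4, 7] (1->12, 4->10, 7->8), giving [12, 10, 8].

[12, 10, 8]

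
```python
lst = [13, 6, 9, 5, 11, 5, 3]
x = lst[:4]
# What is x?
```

lst has length 7. The slice lst[:4] selects indices [0, 1, 2, 3] (0->13, 1->6, 2->9, 3->5), giving [13, 6, 9, 5].

[13, 6, 9, 5]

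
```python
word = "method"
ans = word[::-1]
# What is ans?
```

word has length 6. The slice word[::-1] selects indices [5, 4, 3, 2, 1, 0] (5->'d', 4->'o', 3->'h', 2->'t', 1->'e', 0->'m'), giving 'dohtem'.

'dohtem'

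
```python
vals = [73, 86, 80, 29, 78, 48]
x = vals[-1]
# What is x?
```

vals has length 6. Negative index -1 maps to positive index 6 + (-1) = 5. vals[5] = 48.

48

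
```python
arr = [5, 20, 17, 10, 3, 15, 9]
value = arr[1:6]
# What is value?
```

arr has length 7. The slice arr[1:6] selects indices [1, 2, 3, 4, 5] (1->20, 2->17, 3->10, 4->3, 5->15), giving [20, 17, 10, 3, 15].

[20, 17, 10, 3, 15]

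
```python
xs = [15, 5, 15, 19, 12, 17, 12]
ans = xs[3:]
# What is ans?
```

xs has length 7. The slice xs[3:] selects indices [3, 4, 5, 6] (3->19, 4->12, 5->17, 6->12), giving [19, 12, 17, 12].

[19, 12, 17, 12]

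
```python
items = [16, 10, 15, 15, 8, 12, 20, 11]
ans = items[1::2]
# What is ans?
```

items has length 8. The slice items[1::2] selects indices [1, 3, 5, 7] (1->10, 3->15, 5->12, 7->11), giving [10, 15, 12, 11].

[10, 15, 12, 11]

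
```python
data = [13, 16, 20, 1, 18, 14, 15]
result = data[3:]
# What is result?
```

data has length 7. The slice data[3:] selects indices [3, 4, 5, 6] (3->1, 4->18, 5->14, 6->15), giving [1, 18, 14, 15].

[1, 18, 14, 15]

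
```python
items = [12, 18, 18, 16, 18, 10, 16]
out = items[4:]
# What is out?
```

items has length 7. The slice items[4:] selects indices [4, 5, 6] (4->18, 5->10, 6->16), giving [18, 10, 16].

[18, 10, 16]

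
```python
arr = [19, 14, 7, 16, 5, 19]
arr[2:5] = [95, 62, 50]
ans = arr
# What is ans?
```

arr starts as [19, 14, 7, 16, 5, 19] (length 6). The slice arr[2:5] covers indices [2, 3, 4] with values [7, 16, 5]. Replacing that slice with [95, 62, 50] (same length) produces [19, 14, 95, 62, 50, 19].

[19, 14, 95, 62, 50, 19]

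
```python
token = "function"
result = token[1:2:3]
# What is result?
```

token has length 8. The slice token[1:2:3] selects indices [1] (1->'u'), giving 'u'.

'u'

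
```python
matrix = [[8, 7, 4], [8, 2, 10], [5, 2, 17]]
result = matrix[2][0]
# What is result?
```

matrix[2] = [5, 2, 17]. Taking column 0 of that row yields 5.

5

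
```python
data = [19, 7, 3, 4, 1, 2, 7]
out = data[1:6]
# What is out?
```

data has length 7. The slice data[1:6] selects indices [1, 2, 3, 4, 5] (1->7, 2->3, 3->4, 4->1, 5->2), giving [7, 3, 4, 1, 2].

[7, 3, 4, 1, 2]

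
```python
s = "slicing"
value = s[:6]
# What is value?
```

s has length 7. The slice s[:6] selects indices [0, 1, 2, 3, 4, 5] (0->'s', 1->'l', 2->'i', 3->'c', 4->'i', 5->'n'), giving 'slicin'.

'slicin'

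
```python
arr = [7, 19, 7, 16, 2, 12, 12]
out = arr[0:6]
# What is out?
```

arr has length 7. The slice arr[0:6] selects indices [0, 1, 2, 3, 4, 5] (0->7, 1->19, 2->7, 3->16, 4->2, 5->12), giving [7, 19, 7, 16, 2, 12].

[7, 19, 7, 16, 2, 12]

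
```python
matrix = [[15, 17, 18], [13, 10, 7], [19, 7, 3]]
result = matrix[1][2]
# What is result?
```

matrix[1] = [13, 10, 7]. Taking column 2 of that row yields 7.

7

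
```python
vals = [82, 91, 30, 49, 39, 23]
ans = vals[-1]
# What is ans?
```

vals has length 6. Negative index -1 maps to positive index 6 + (-1) = 5. vals[5] = 23.

23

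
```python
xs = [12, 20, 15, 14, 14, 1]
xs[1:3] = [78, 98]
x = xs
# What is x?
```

xs starts as [12, 20, 15, 14, 14, 1] (length 6). The slice xs[1:3] covers indices [1, 2] with values [20, 15]. Replacing that slice with [78, 98] (same length) produces [12, 78, 98, 14, 14, 1].

[12, 78, 98, 14, 14, 1]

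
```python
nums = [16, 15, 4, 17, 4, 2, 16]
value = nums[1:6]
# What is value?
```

nums has length 7. The slice nums[1:6] selects indices [1, 2, 3, 4, 5] (1->15, 2->4, 3->17, 4->4, 5->2), giving [15, 4, 17, 4, 2].

[15, 4, 17, 4, 2]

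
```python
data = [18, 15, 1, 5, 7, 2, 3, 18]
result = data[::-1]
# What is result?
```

data has length 8. The slice data[::-1] selects indices [7, 6, 5, 4, 3, 2, 1, 0] (7->18, 6->3, 5->2, 4->7, 3->5, 2->1, 1->15, 0->18), giving [18, 3, 2, 7, 5, 1, 15, 18].

[18, 3, 2, 7, 5, 1, 15, 18]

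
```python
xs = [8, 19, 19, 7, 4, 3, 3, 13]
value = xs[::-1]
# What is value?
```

xs has length 8. The slice xs[::-1] selects indices [7, 6, 5, 4, 3, 2, 1, 0] (7->13, 6->3, 5->3, 4->4, 3->7, 2->19, 1->19, 0->8), giving [13, 3, 3, 4, 7, 19, 19, 8].

[13, 3, 3, 4, 7, 19, 19, 8]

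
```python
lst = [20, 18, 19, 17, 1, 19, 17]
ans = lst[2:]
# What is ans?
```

lst has length 7. The slice lst[2:] selects indices [2, 3, 4, 5, 6] (2->19, 3->17, 4->1, 5->19, 6->17), giving [19, 17, 1, 19, 17].

[19, 17, 1, 19, 17]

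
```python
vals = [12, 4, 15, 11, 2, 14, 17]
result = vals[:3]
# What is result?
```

vals has length 7. The slice vals[:3] selects indices [0, 1, 2] (0->12, 1->4, 2->15), giving [12, 4, 15].

[12, 4, 15]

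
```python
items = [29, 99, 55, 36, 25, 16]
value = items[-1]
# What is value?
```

items has length 6. Negative index -1 maps to positive index 6 + (-1) = 5. items[5] = 16.

16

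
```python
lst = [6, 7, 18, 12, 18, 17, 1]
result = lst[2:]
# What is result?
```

lst has length 7. The slice lst[2:] selects indices [2, 3, 4, 5, 6] (2->18, 3->12, 4->18, 5->17, 6->1), giving [18, 12, 18, 17, 1].

[18, 12, 18, 17, 1]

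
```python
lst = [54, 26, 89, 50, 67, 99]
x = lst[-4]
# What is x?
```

lst has length 6. Negative index -4 maps to positive index 6 + (-4) = 2. lst[2] = 89.

89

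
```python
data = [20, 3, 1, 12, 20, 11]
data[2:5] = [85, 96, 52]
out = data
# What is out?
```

data starts as [20, 3, 1, 12, 20, 11] (length 6). The slice data[2:5] covers indices [2, 3, 4] with values [1, 12, 20]. Replacing that slice with [85, 96, 52] (same length) produces [20, 3, 85, 96, 52, 11].

[20, 3, 85, 96, 52, 11]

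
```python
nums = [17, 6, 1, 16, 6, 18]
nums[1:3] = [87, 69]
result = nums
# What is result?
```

nums starts as [17, 6, 1, 16, 6, 18] (length 6). The slice nums[1:3] covers indices [1, 2] with values [6, 1]. Replacing that slice with [87, 69] (same length) produces [17, 87, 69, 16, 6, 18].

[17, 87, 69, 16, 6, 18]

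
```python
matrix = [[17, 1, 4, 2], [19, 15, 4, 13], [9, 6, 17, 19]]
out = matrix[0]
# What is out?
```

matrix has 3 rows. Row 0 is [17, 1, 4, 2].

[17, 1, 4, 2]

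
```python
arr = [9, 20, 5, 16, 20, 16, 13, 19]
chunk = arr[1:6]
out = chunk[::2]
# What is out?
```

arr has length 8. The slice arr[1:6] selects indices [1, 2, 3, 4, 5] (1->20, 2->5, 3->16, 4->20, 5->16), giving [20, 5, 16, 20, 16]. So chunk = [20, 5, 16, 20, 16]. chunk has length 5. The slice chunk[::2] selects indices [0, 2, 4] (0->20, 2->16, 4->16), giving [20, 16, 16].

[20, 16, 16]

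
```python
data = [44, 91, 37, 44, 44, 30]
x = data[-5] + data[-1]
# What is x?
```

data has length 6. Negative index -5 maps to positive index 6 + (-5) = 1. data[1] = 91.
data has length 6. Negative index -1 maps to positive index 6 + (-1) = 5. data[5] = 30.
Sum: 91 + 30 = 121.

121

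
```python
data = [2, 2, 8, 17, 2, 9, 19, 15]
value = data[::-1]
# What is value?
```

data has length 8. The slice data[::-1] selects indices [7, 6, 5, 4, 3, 2, 1, 0] (7->15, 6->19, 5->9, 4->2, 3->17, 2->8, 1->2, 0->2), giving [15, 19, 9, 2, 17, 8, 2, 2].

[15, 19, 9, 2, 17, 8, 2, 2]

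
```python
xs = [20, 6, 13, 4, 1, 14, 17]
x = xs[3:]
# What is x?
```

xs has length 7. The slice xs[3:] selects indices [3, 4, 5, 6] (3->4, 4->1, 5->14, 6->17), giving [4, 1, 14, 17].

[4, 1, 14, 17]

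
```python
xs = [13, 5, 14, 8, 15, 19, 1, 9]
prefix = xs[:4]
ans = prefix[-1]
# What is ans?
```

xs has length 8. The slice xs[:4] selects indices [0, 1, 2, 3] (0->13, 1->5, 2->14, 3->8), giving [13, 5, 14, 8]. So prefix = [13, 5, 14, 8]. Then prefix[-1] = 8.

8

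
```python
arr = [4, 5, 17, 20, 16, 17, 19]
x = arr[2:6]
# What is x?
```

arr has length 7. The slice arr[2:6] selects indices [2, 3, 4, 5] (2->17, 3->20, 4->16, 5->17), giving [17, 20, 16, 17].

[17, 20, 16, 17]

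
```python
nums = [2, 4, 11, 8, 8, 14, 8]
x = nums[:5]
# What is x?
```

nums has length 7. The slice nums[:5] selects indices [0, 1, 2, 3, 4] (0->2, 1->4, 2->11, 3->8, 4->8), giving [2, 4, 11, 8, 8].

[2, 4, 11, 8, 8]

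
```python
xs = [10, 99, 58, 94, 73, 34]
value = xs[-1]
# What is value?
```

xs has length 6. Negative index -1 maps to positive index 6 + (-1) = 5. xs[5] = 34.

34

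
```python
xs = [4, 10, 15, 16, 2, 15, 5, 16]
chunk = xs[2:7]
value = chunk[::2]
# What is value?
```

xs has length 8. The slice xs[2:7] selects indices [2, 3, 4, 5, 6] (2->15, 3->16, 4->2, 5->15, 6->5), giving [15, 16, 2, 15, 5]. So chunk = [15, 16, 2, 15, 5]. chunk has length 5. The slice chunk[::2] selects indices [0, 2, 4] (0->15, 2->2, 4->5), giving [15, 2, 5].

[15, 2, 5]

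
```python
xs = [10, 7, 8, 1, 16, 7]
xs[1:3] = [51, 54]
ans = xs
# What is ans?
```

xs starts as [10, 7, 8, 1, 16, 7] (length 6). The slice xs[1:3] covers indices [1, 2] with values [7, 8]. Replacing that slice with [51, 54] (same length) produces [10, 51, 54, 1, 16, 7].

[10, 51, 54, 1, 16, 7]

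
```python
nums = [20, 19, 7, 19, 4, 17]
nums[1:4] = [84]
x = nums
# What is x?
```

nums starts as [20, 19, 7, 19, 4, 17] (length 6). The slice nums[1:4] covers indices [1, 2, 3] with values [19, 7, 19]. Replacing that slice with [84] (different length) produces [20, 84, 4, 17].

[20, 84, 4, 17]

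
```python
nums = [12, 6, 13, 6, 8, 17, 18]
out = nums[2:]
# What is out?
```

nums has length 7. The slice nums[2:] selects indices [2, 3, 4, 5, 6] (2->13, 3->6, 4->8, 5->17, 6->18), giving [13, 6, 8, 17, 18].

[13, 6, 8, 17, 18]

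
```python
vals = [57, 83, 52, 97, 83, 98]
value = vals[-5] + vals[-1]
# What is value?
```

vals has length 6. Negative index -5 maps to positive index 6 + (-5) = 1. vals[1] = 83.
vals has length 6. Negative index -1 maps to positive index 6 + (-1) = 5. vals[5] = 98.
Sum: 83 + 98 = 181.

181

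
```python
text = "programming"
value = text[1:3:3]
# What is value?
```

text has length 11. The slice text[1:3:3] selects indices [1] (1->'r'), giving 'r'.

'r'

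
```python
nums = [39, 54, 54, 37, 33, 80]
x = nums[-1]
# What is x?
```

nums has length 6. Negative index -1 maps to positive index 6 + (-1) = 5. nums[5] = 80.

80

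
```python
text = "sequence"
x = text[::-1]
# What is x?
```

text has length 8. The slice text[::-1] selects indices [7, 6, 5, 4, 3, 2, 1, 0] (7->'e', 6->'c', 5->'n', 4->'e', 3->'u', 2->'q', 1->'e', 0->'s'), giving 'ecneuqes'.

'ecneuqes'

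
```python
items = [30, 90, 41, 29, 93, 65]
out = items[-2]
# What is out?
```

items has length 6. Negative index -2 maps to positive index 6 + (-2) = 4. items[4] = 93.

93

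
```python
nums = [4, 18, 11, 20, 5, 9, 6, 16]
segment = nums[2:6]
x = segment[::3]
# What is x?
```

nums has length 8. The slice nums[2:6] selects indices [2, 3, 4, 5] (2->11, 3->20, 4->5, 5->9), giving [11, 20, 5, 9]. So segment = [11, 20, 5, 9]. segment has length 4. The slice segment[::3] selects indices [0, 3] (0->11, 3->9), giving [11, 9].

[11, 9]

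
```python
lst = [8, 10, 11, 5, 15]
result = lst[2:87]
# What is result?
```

lst has length 5. The slice lst[2:87] selects indices [2, 3, 4] (2->11, 3->5, 4->15), giving [11, 5, 15].

[11, 5, 15]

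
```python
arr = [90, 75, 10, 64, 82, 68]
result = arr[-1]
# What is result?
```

arr has length 6. Negative index -1 maps to positive index 6 + (-1) = 5. arr[5] = 68.

68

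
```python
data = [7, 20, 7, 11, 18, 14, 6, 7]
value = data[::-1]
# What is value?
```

data has length 8. The slice data[::-1] selects indices [7, 6, 5, 4, 3, 2, 1, 0] (7->7, 6->6, 5->14, 4->18, 3->11, 2->7, 1->20, 0->7), giving [7, 6, 14, 18, 11, 7, 20, 7].

[7, 6, 14, 18, 11, 7, 20, 7]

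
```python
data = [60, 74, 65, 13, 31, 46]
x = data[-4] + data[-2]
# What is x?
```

data has length 6. Negative index -4 maps to positive index 6 + (-4) = 2. data[2] = 65.
data has length 6. Negative index -2 maps to positive index 6 + (-2) = 4. data[4] = 31.
Sum: 65 + 31 = 96.

96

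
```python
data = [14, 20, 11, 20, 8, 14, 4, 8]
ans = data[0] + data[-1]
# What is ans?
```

data has length 8. data[0] = 14.
data has length 8. Negative index -1 maps to positive index 8 + (-1) = 7. data[7] = 8.
Sum: 14 + 8 = 22.

22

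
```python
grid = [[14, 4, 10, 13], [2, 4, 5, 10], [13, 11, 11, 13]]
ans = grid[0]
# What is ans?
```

grid has 3 rows. Row 0 is [14, 4, 10, 13].

[14, 4, 10, 13]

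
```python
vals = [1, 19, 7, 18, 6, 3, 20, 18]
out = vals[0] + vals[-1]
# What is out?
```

vals has length 8. vals[0] = 1.
vals has length 8. Negative index -1 maps to positive index 8 + (-1) = 7. vals[7] = 18.
Sum: 1 + 18 = 19.

19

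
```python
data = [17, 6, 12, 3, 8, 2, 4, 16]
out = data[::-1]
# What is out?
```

data has length 8. The slice data[::-1] selects indices [7, 6, 5, 4, 3, 2, 1, 0] (7->16, 6->4, 5->2, 4->8, 3->3, 2->12, 1->6, 0->17), giving [16, 4, 2, 8, 3, 12, 6, 17].

[16, 4, 2, 8, 3, 12, 6, 17]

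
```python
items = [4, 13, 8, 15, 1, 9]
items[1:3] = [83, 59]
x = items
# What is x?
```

items starts as [4, 13, 8, 15, 1, 9] (length 6). The slice items[1:3] covers indices [1, 2] with values [13, 8]. Replacing that slice with [83, 59] (same length) produces [4, 83, 59, 15, 1, 9].

[4, 83, 59, 15, 1, 9]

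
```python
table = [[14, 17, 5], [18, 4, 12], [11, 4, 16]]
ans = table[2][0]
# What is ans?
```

table[2] = [11, 4, 16]. Taking column 0 of that row yields 11.

11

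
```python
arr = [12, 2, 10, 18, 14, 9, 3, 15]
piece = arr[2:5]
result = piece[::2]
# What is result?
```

arr has length 8. The slice arr[2:5] selects indices [2, 3, 4] (2->10, 3->18, 4->14), giving [10, 18, 14]. So piece = [10, 18, 14]. piece has length 3. The slice piece[::2] selects indices [0, 2] (0->10, 2->14), giving [10, 14].

[10, 14]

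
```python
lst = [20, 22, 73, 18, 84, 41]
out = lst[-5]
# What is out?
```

lst has length 6. Negative index -5 maps to positive index 6 + (-5) = 1. lst[1] = 22.

22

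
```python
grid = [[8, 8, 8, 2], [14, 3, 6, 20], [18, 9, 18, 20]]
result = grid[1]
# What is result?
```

grid has 3 rows. Row 1 is [14, 3, 6, 20].

[14, 3, 6, 20]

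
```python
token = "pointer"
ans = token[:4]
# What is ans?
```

token has length 7. The slice token[:4] selects indices [0, 1, 2, 3] (0->'p', 1->'o', 2->'i', 3->'n'), giving 'poin'.

'poin'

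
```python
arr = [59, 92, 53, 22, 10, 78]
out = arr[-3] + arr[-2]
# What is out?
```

arr has length 6. Negative index -3 maps to positive index 6 + (-3) = 3. arr[3] = 22.
arr has length 6. Negative index -2 maps to positive index 6 + (-2) = 4. arr[4] = 10.
Sum: 22 + 10 = 32.

32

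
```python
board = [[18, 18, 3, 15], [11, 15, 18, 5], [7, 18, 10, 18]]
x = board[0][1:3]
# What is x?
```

board[0] = [18, 18, 3, 15]. board[0] has length 4. The slice board[0][1:3] selects indices [1, 2] (1->18, 2->3), giving [18, 3].

[18, 3]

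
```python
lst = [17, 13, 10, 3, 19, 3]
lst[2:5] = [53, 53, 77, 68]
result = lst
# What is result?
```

lst starts as [17, 13, 10, 3, 19, 3] (length 6). The slice lst[2:5] covers indices [2, 3, 4] with values [10, 3, 19]. Replacing that slice with [53, 53, 77, 68] (different length) produces [17, 13, 53, 53, 77, 68, 3].

[17, 13, 53, 53, 77, 68, 3]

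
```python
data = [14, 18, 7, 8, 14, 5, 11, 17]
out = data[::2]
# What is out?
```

data has length 8. The slice data[::2] selects indices [0, 2, 4, 6] (0->14, 2->7, 4->14, 6->11), giving [14, 7, 14, 11].

[14, 7, 14, 11]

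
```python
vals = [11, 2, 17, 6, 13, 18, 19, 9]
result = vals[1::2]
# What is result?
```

vals has length 8. The slice vals[1::2] selects indices [1, 3, 5, 7] (1->2, 3->6, 5->18, 7->9), giving [2, 6, 18, 9].

[2, 6, 18, 9]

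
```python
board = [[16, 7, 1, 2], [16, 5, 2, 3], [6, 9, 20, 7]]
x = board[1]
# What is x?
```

board has 3 rows. Row 1 is [16, 5, 2, 3].

[16, 5, 2, 3]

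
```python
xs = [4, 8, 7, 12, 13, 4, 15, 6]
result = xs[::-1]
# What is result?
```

xs has length 8. The slice xs[::-1] selects indices [7, 6, 5, 4, 3, 2, 1, 0] (7->6, 6->15, 5->4, 4->13, 3->12, 2->7, 1->8, 0->4), giving [6, 15, 4, 13, 12, 7, 8, 4].

[6, 15, 4, 13, 12, 7, 8, 4]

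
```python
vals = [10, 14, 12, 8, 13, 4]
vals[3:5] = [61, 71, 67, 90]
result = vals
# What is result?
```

vals starts as [10, 14, 12, 8, 13, 4] (length 6). The slice vals[3:5] covers indices [3, 4] with values [8, 13]. Replacing that slice with [61, 71, 67, 90] (different length) produces [10, 14, 12, 61, 71, 67, 90, 4].

[10, 14, 12, 61, 71, 67, 90, 4]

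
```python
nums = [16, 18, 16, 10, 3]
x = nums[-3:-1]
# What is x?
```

nums has length 5. The slice nums[-3:-1] selects indices [2, 3] (2->16, 3->10), giving [16, 10].

[16, 10]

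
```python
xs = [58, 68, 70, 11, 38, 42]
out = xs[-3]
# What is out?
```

xs has length 6. Negative index -3 maps to positive index 6 + (-3) = 3. xs[3] = 11.

11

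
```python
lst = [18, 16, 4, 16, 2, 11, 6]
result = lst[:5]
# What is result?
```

lst has length 7. The slice lst[:5] selects indices [0, 1, 2, 3, 4] (0->18, 1->16, 2->4, 3->16, 4->2), giving [18, 16, 4, 16, 2].

[18, 16, 4, 16, 2]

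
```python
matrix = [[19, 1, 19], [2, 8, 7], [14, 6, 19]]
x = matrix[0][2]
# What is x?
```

matrix[0] = [19, 1, 19]. Taking column 2 of that row yields 19.

19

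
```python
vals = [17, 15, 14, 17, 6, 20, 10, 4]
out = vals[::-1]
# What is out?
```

vals has length 8. The slice vals[::-1] selects indices [7, 6, 5, 4, 3, 2, 1, 0] (7->4, 6->10, 5->20, 4->6, 3->17, 2->14, 1->15, 0->17), giving [4, 10, 20, 6, 17, 14, 15, 17].

[4, 10, 20, 6, 17, 14, 15, 17]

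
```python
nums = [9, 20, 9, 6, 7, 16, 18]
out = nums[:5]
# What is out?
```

nums has length 7. The slice nums[:5] selects indices [0, 1, 2, 3, 4] (0->9, 1->20, 2->9, 3->6, 4->7), giving [9, 20, 9, 6, 7].

[9, 20, 9, 6, 7]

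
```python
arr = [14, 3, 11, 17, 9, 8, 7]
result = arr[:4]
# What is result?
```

arr has length 7. The slice arr[:4] selects indices [0, 1, 2, 3] (0->14, 1->3, 2->11, 3->17), giving [14, 3, 11, 17].

[14, 3, 11, 17]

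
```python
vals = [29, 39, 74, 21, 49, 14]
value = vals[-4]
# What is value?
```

vals has length 6. Negative index -4 maps to positive index 6 + (-4) = 2. vals[2] = 74.

74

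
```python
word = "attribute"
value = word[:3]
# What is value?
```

word has length 9. The slice word[:3] selects indices [0, 1, 2] (0->'a', 1->'t', 2->'t'), giving 'att'.

'att'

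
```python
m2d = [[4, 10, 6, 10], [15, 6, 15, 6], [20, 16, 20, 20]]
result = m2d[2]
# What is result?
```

m2d has 3 rows. Row 2 is [20, 16, 20, 20].

[20, 16, 20, 20]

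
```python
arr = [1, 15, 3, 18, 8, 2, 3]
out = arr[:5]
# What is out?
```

arr has length 7. The slice arr[:5] selects indices [0, 1, 2, 3, 4] (0->1, 1->15, 2->3, 3->18, 4->8), giving [1, 15, 3, 18, 8].

[1, 15, 3, 18, 8]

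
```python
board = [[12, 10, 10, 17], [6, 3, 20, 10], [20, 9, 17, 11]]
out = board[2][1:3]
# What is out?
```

board[2] = [20, 9, 17, 11]. board[2] has length 4. The slice board[2][1:3] selects indices [1, 2] (1->9, 2->17), giving [9, 17].

[9, 17]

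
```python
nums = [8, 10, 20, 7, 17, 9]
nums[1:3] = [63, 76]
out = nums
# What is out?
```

nums starts as [8, 10, 20, 7, 17, 9] (length 6). The slice nums[1:3] covers indices [1, 2] with values [10, 20]. Replacing that slice with [63, 76] (same length) produces [8, 63, 76, 7, 17, 9].

[8, 63, 76, 7, 17, 9]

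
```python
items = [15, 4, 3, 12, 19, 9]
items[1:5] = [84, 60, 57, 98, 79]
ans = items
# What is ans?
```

items starts as [15, 4, 3, 12, 19, 9] (length 6). The slice items[1:5] covers indices [1, 2, 3, 4] with values [4, 3, 12, 19]. Replacing that slice with [84, 60, 57, 98, 79] (different length) produces [15, 84, 60, 57, 98, 79, 9].

[15, 84, 60, 57, 98, 79, 9]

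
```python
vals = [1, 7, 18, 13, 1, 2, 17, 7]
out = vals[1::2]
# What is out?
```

vals has length 8. The slice vals[1::2] selects indices [1, 3, 5, 7] (1->7, 3->13, 5->2, 7->7), giving [7, 13, 2, 7].

[7, 13, 2, 7]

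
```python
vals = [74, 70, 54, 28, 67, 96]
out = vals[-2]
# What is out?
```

vals has length 6. Negative index -2 maps to positive index 6 + (-2) = 4. vals[4] = 67.

67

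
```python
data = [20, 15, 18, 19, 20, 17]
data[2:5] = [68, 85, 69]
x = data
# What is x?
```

data starts as [20, 15, 18, 19, 20, 17] (length 6). The slice data[2:5] covers indices [2, 3, 4] with values [18, 19, 20]. Replacing that slice with [68, 85, 69] (same length) produces [20, 15, 68, 85, 69, 17].

[20, 15, 68, 85, 69, 17]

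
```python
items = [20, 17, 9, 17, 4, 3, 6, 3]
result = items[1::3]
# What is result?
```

items has length 8. The slice items[1::3] selects indices [1, 4, 7] (1->17, 4->4, 7->3), giving [17, 4, 3].

[17, 4, 3]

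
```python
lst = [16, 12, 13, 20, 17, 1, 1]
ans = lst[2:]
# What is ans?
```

lst has length 7. The slice lst[2:] selects indices [2, 3, 4, 5, 6] (2->13, 3->20, 4->17, 5->1, 6->1), giving [13, 20, 17, 1, 1].

[13, 20, 17, 1, 1]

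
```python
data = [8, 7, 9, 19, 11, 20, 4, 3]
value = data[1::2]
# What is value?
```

data has length 8. The slice data[1::2] selects indices [1, 3, 5, 7] (1->7, 3->19, 5->20, 7->3), giving [7, 19, 20, 3].

[7, 19, 20, 3]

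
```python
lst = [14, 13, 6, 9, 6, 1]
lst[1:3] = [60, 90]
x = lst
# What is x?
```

lst starts as [14, 13, 6, 9, 6, 1] (length 6). The slice lst[1:3] covers indices [1, 2] with values [13, 6]. Replacing that slice with [60, 90] (same length) produces [14, 60, 90, 9, 6, 1].

[14, 60, 90, 9, 6, 1]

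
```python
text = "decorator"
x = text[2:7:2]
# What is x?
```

text has length 9. The slice text[2:7:2] selects indices [2, 4, 6] (2->'c', 4->'r', 6->'t'), giving 'crt'.

'crt'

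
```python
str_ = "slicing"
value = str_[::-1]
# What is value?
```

str_ has length 7. The slice str_[::-1] selects indices [6, 5, 4, 3, 2, 1, 0] (6->'g', 5->'n', 4->'i', 3->'c', 2->'i', 1->'l', 0->'s'), giving 'gnicils'.

'gnicils'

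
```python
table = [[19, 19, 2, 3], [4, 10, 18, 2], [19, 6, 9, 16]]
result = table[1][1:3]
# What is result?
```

table[1] = [4, 10, 18, 2]. table[1] has length 4. The slice table[1][1:3] selects indices [1, 2] (1->10, 2->18), giving [10, 18].

[10, 18]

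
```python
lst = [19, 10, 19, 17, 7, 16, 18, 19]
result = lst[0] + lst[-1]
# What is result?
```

lst has length 8. lst[0] = 19.
lst has length 8. Negative index -1 maps to positive index 8 + (-1) = 7. lst[7] = 19.
Sum: 19 + 19 = 38.

38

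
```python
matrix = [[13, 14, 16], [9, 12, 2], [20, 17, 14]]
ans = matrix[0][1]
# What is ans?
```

matrix[0] = [13, 14, 16]. Taking column 1 of that row yields 14.

14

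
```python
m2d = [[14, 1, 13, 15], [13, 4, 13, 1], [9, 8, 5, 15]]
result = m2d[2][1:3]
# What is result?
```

m2d[2] = [9, 8, 5, 15]. m2d[2] has length 4. The slice m2d[2][1:3] selects indices [1, 2] (1->8, 2->5), giving [8, 5].

[8, 5]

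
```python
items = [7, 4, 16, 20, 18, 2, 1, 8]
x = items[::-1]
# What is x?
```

items has length 8. The slice items[::-1] selects indices [7, 6, 5, 4, 3, 2, 1, 0] (7->8, 6->1, 5->2, 4->18, 3->20, 2->16, 1->4, 0->7), giving [8, 1, 2, 18, 20, 16, 4, 7].

[8, 1, 2, 18, 20, 16, 4, 7]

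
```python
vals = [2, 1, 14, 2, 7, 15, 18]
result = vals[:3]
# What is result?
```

vals has length 7. The slice vals[:3] selects indices [0, 1, 2] (0->2, 1->1, 2->14), giving [2, 1, 14].

[2, 1, 14]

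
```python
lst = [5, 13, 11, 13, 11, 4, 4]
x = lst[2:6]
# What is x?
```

lst has length 7. The slice lst[2:6] selects indices [2, 3, 4, 5] (2->11, 3->13, 4->11, 5->4), giving [11, 13, 11, 4].

[11, 13, 11, 4]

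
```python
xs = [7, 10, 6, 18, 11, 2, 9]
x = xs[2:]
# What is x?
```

xs has length 7. The slice xs[2:] selects indices [2, 3, 4, 5, 6] (2->6, 3->18, 4->11, 5->2, 6->9), giving [6, 18, 11, 2, 9].

[6, 18, 11, 2, 9]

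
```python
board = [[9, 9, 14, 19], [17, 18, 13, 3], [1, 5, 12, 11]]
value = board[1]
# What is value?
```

board has 3 rows. Row 1 is [17, 18, 13, 3].

[17, 18, 13, 3]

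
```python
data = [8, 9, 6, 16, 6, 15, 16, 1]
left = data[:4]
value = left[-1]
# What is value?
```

data has length 8. The slice data[:4] selects indices [0, 1, 2, 3] (0->8, 1->9, 2->6, 3->16), giving [8, 9, 6, 16]. So left = [8, 9, 6, 16]. Then left[-1] = 16.

16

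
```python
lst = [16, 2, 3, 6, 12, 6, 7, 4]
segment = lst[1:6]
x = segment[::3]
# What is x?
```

lst has length 8. The slice lst[1:6] selects indices [1, 2, 3, 4, 5] (1->2, 2->3, 3->6, 4->12, 5->6), giving [2, 3, 6, 12, 6]. So segment = [2, 3, 6, 12, 6]. segment has length 5. The slice segment[::3] selects indices [0, 3] (0->2, 3->12), giving [2, 12].

[2, 12]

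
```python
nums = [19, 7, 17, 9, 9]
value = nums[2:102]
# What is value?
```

nums has length 5. The slice nums[2:102] selects indices [2, 3, 4] (2->17, 3->9, 4->9), giving [17, 9, 9].

[17, 9, 9]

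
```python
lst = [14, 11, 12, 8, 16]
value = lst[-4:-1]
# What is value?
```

lst has length 5. The slice lst[-4:-1] selects indices [1, 2, 3] (1->11, 2->12, 3->8), giving [11, 12, 8].

[11, 12, 8]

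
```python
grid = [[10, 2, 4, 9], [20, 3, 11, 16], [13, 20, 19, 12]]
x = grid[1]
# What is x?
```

grid has 3 rows. Row 1 is [20, 3, 11, 16].

[20, 3, 11, 16]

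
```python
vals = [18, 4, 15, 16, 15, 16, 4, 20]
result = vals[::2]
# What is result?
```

vals has length 8. The slice vals[::2] selects indices [0, 2, 4, 6] (0->18, 2->15, 4->15, 6->4), giving [18, 15, 15, 4].

[18, 15, 15, 4]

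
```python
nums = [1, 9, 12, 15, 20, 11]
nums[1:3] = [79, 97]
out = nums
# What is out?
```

nums starts as [1, 9, 12, 15, 20, 11] (length 6). The slice nums[1:3] covers indices [1, 2] with values [9, 12]. Replacing that slice with [79, 97] (same length) produces [1, 79, 97, 15, 20, 11].

[1, 79, 97, 15, 20, 11]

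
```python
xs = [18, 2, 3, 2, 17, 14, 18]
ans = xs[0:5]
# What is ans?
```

xs has length 7. The slice xs[0:5] selects indices [0, 1, 2, 3, 4] (0->18, 1->2, 2->3, 3->2, 4->17), giving [18, 2, 3, 2, 17].

[18, 2, 3, 2, 17]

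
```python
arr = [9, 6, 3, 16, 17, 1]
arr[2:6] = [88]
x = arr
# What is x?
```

arr starts as [9, 6, 3, 16, 17, 1] (length 6). The slice arr[2:6] covers indices [2, 3, 4, 5] with values [3, 16, 17, 1]. Replacing that slice with [88] (different length) produces [9, 6, 88].

[9, 6, 88]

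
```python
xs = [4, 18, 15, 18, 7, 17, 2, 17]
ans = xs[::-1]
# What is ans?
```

xs has length 8. The slice xs[::-1] selects indices [7, 6, 5, 4, 3, 2, 1, 0] (7->17, 6->2, 5->17, 4->7, 3->18, 2->15, 1->18, 0->4), giving [17, 2, 17, 7, 18, 15, 18, 4].

[17, 2, 17, 7, 18, 15, 18, 4]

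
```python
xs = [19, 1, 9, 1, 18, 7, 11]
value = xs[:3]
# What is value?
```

xs has length 7. The slice xs[:3] selects indices [0, 1, 2] (0->19, 1->1, 2->9), giving [19, 1, 9].

[19, 1, 9]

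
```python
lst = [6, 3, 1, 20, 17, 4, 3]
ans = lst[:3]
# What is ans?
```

lst has length 7. The slice lst[:3] selects indices [0, 1, 2] (0->6, 1->3, 2->1), giving [6, 3, 1].

[6, 3, 1]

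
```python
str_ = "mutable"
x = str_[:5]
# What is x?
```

str_ has length 7. The slice str_[:5] selects indices [0, 1, 2, 3, 4] (0->'m', 1->'u', 2->'t', 3->'a', 4->'b'), giving 'mutab'.

'mutab'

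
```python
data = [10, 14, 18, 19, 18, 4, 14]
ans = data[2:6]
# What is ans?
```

data has length 7. The slice data[2:6] selects indices [2, 3, 4, 5] (2->18, 3->19, 4->18, 5->4), giving [18, 19, 18, 4].

[18, 19, 18, 4]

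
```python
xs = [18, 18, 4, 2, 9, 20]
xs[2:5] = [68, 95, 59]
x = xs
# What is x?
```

xs starts as [18, 18, 4, 2, 9, 20] (length 6). The slice xs[2:5] covers indices [2, 3, 4] with values [4, 2, 9]. Replacing that slice with [68, 95, 59] (same length) produces [18, 18, 68, 95, 59, 20].

[18, 18, 68, 95, 59, 20]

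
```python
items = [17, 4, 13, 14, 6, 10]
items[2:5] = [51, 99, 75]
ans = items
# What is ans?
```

items starts as [17, 4, 13, 14, 6, 10] (length 6). The slice items[2:5] covers indices [2, 3, 4] with values [13, 14, 6]. Replacing that slice with [51, 99, 75] (same length) produces [17, 4, 51, 99, 75, 10].

[17, 4, 51, 99, 75, 10]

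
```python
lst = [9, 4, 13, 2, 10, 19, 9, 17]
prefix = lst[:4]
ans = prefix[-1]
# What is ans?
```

lst has length 8. The slice lst[:4] selects indices [0, 1, 2, 3] (0->9, 1->4, 2->13, 3->2), giving [9, 4, 13, 2]. So prefix = [9, 4, 13, 2]. Then prefix[-1] = 2.

2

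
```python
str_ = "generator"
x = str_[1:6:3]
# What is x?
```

str_ has length 9. The slice str_[1:6:3] selects indices [1, 4] (1->'e', 4->'r'), giving 'er'.

'er'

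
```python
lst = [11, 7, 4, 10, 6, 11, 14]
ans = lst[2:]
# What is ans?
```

lst has length 7. The slice lst[2:] selects indices [2, 3, 4, 5, 6] (2->4, 3->10, 4->6, 5->11, 6->14), giving [4, 10, 6, 11, 14].

[4, 10, 6, 11, 14]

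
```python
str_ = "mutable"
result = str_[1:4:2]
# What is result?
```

str_ has length 7. The slice str_[1:4:2] selects indices [1, 3] (1->'u', 3->'a'), giving 'ua'.

'ua'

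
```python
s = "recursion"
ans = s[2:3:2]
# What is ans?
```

s has length 9. The slice s[2:3:2] selects indices [2] (2->'c'), giving 'c'.

'c'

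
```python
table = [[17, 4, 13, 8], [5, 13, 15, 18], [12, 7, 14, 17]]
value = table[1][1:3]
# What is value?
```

table[1] = [5, 13, 15, 18]. table[1] has length 4. The slice table[1][1:3] selects indices [1, 2] (1->13, 2->15), giving [13, 15].

[13, 15]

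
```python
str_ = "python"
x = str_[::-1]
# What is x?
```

str_ has length 6. The slice str_[::-1] selects indices [5, 4, 3, 2, 1, 0] (5->'n', 4->'o', 3->'h', 2->'t', 1->'y', 0->'p'), giving 'nohtyp'.

'nohtyp'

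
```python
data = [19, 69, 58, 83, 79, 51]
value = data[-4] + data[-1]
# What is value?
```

data has length 6. Negative index -4 maps to positive index 6 + (-4) = 2. data[2] = 58.
data has length 6. Negative index -1 maps to positive index 6 + (-1) = 5. data[5] = 51.
Sum: 58 + 51 = 109.

109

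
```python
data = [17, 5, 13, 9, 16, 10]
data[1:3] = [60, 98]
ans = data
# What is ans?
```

data starts as [17, 5, 13, 9, 16, 10] (length 6). The slice data[1:3] covers indices [1, 2] with values [5, 13]. Replacing that slice with [60, 98] (same length) produces [17, 60, 98, 9, 16, 10].

[17, 60, 98, 9, 16, 10]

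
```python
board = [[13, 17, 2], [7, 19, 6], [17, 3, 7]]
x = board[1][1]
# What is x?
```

board[1] = [7, 19, 6]. Taking column 1 of that row yields 19.

19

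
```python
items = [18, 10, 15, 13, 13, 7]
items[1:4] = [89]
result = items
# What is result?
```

items starts as [18, 10, 15, 13, 13, 7] (length 6). The slice items[1:4] covers indices [1, 2, 3] with values [10, 15, 13]. Replacing that slice with [89] (different length) produces [18, 89, 13, 7].

[18, 89, 13, 7]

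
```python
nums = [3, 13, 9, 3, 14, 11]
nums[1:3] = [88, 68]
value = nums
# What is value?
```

nums starts as [3, 13, 9, 3, 14, 11] (length 6). The slice nums[1:3] covers indices [1, 2] with values [13, 9]. Replacing that slice with [88, 68] (same length) produces [3, 88, 68, 3, 14, 11].

[3, 88, 68, 3, 14, 11]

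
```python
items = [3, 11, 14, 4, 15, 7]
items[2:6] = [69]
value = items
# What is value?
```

items starts as [3, 11, 14, 4, 15, 7] (length 6). The slice items[2:6] covers indices [2, 3, 4, 5] with values [14, 4, 15, 7]. Replacing that slice with [69] (different length) produces [3, 11, 69].

[3, 11, 69]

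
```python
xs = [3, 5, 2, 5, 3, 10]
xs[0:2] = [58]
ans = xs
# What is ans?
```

xs starts as [3, 5, 2, 5, 3, 10] (length 6). The slice xs[0:2] covers indices [0, 1] with values [3, 5]. Replacing that slice with [58] (different length) produces [58, 2, 5, 3, 10].

[58, 2, 5, 3, 10]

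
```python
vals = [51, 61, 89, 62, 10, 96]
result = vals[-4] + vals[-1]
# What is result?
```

vals has length 6. Negative index -4 maps to positive index 6 + (-4) = 2. vals[2] = 89.
vals has length 6. Negative index -1 maps to positive index 6 + (-1) = 5. vals[5] = 96.
Sum: 89 + 96 = 185.

185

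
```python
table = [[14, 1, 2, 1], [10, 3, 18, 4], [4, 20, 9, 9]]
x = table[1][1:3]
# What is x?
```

table[1] = [10, 3, 18, 4]. table[1] has length 4. The slice table[1][1:3] selects indices [1, 2] (1->3, 2->18), giving [3, 18].

[3, 18]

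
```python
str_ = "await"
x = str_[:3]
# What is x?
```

str_ has length 5. The slice str_[:3] selects indices [0, 1, 2] (0->'a', 1->'w', 2->'a'), giving 'awa'.

'awa'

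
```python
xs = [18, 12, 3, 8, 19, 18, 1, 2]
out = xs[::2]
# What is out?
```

xs has length 8. The slice xs[::2] selects indices [0, 2, 4, 6] (0->18, 2->3, 4->19, 6->1), giving [18, 3, 19, 1].

[18, 3, 19, 1]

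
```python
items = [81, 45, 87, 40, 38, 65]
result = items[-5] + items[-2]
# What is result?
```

items has length 6. Negative index -5 maps to positive index 6 + (-5) = 1. items[1] = 45.
items has length 6. Negative index -2 maps to positive index 6 + (-2) = 4. items[4] = 38.
Sum: 45 + 38 = 83.

83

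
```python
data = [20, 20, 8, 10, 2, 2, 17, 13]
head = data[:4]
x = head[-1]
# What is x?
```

data has length 8. The slice data[:4] selects indices [0, 1, 2, 3] (0->20, 1->20, 2->8, 3->10), giving [20, 20, 8, 10]. So head = [20, 20, 8, 10]. Then head[-1] = 10.

10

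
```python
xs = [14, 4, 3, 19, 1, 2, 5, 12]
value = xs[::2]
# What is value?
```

xs has length 8. The slice xs[::2] selects indices [0, 2, 4, 6] (0->14, 2->3, 4->1, 6->5), giving [14, 3, 1, 5].

[14, 3, 1, 5]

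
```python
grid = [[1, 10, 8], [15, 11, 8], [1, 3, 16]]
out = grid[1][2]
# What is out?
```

grid[1] = [15, 11, 8]. Taking column 2 of that row yields 8.

8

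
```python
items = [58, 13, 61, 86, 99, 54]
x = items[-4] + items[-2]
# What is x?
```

items has length 6. Negative index -4 maps to positive index 6 + (-4) = 2. items[2] = 61.
items has length 6. Negative index -2 maps to positive index 6 + (-2) = 4. items[4] = 99.
Sum: 61 + 99 = 160.

160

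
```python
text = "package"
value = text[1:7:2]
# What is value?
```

text has length 7. The slice text[1:7:2] selects indices [1, 3, 5] (1->'a', 3->'k', 5->'g'), giving 'akg'.

'akg'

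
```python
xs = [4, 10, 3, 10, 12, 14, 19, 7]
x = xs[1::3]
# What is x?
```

xs has length 8. The slice xs[1::3] selects indices [1, 4, 7] (1->10, 4->12, 7->7), giving [10, 12, 7].

[10, 12, 7]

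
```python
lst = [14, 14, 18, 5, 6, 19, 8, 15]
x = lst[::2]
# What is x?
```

lst has length 8. The slice lst[::2] selects indices [0, 2, 4, 6] (0->14, 2->18, 4->6, 6->8), giving [14, 18, 6, 8].

[14, 18, 6, 8]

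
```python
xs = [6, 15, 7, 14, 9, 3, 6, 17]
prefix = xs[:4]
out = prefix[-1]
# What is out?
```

xs has length 8. The slice xs[:4] selects indices [0, 1, 2, 3] (0->6, 1->15, 2->7, 3->14), giving [6, 15, 7, 14]. So prefix = [6, 15, 7, 14]. Then prefix[-1] = 14.

14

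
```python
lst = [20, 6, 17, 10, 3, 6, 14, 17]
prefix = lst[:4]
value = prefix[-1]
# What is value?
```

lst has length 8. The slice lst[:4] selects indices [0, 1, 2, 3] (0->20, 1->6, 2->17, 3->10), giving [20, 6, 17, 10]. So prefix = [20, 6, 17, 10]. Then prefix[-1] = 10.

10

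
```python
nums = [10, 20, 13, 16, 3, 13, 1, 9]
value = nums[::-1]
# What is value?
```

nums has length 8. The slice nums[::-1] selects indices [7, 6, 5, 4, 3, 2, 1, 0] (7->9, 6->1, 5->13, 4->3, 3->16, 2->13, 1->20, 0->10), giving [9, 1, 13, 3, 16, 13, 20, 10].

[9, 1, 13, 3, 16, 13, 20, 10]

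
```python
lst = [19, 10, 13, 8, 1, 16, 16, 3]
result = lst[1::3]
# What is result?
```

lst has length 8. The slice lst[1::3] selects indices [1, 4, 7] (1->10, 4->1, 7->3), giving [10, 1, 3].

[10, 1, 3]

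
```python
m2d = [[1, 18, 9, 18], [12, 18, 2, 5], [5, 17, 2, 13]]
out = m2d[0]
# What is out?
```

m2d has 3 rows. Row 0 is [1, 18, 9, 18].

[1, 18, 9, 18]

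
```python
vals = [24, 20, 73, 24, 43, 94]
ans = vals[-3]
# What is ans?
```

vals has length 6. Negative index -3 maps to positive index 6 + (-3) = 3. vals[3] = 24.

24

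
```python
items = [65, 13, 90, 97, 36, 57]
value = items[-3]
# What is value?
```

items has length 6. Negative index -3 maps to positive index 6 + (-3) = 3. items[3] = 97.

97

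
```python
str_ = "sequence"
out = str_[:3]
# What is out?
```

str_ has length 8. The slice str_[:3] selects indices [0, 1, 2] (0->'s', 1->'e', 2->'q'), giving 'seq'.

'seq'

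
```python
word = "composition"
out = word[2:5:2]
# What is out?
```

word has length 11. The slice word[2:5:2] selects indices [2, 4] (2->'m', 4->'o'), giving 'mo'.

'mo'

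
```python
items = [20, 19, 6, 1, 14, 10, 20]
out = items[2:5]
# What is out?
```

items has length 7. The slice items[2:5] selects indices [2, 3, 4] (2->6, 3->1, 4->14), giving [6, 1, 14].

[6, 1, 14]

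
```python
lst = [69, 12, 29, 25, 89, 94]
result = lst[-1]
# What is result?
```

lst has length 6. Negative index -1 maps to positive index 6 + (-1) = 5. lst[5] = 94.

94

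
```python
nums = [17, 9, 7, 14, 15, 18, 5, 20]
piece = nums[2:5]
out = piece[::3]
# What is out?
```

nums has length 8. The slice nums[2:5] selects indices [2, 3, 4] (2->7, 3->14, 4->15), giving [7, 14, 15]. So piece = [7, 14, 15]. piece has length 3. The slice piece[::3] selects indices [0] (0->7), giving [7].

[7]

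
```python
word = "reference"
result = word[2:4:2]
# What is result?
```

word has length 9. The slice word[2:4:2] selects indices [2] (2->'f'), giving 'f'.

'f'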